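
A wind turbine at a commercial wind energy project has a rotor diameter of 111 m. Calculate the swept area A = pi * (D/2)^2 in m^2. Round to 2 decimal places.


Compute the rotor radius:
  r = D / 2 = 111 / 2 = 55.5 m
Calculate swept area:
  A = pi * r^2 = pi * 55.5^2
  A = 9676.89 m^2

9676.89


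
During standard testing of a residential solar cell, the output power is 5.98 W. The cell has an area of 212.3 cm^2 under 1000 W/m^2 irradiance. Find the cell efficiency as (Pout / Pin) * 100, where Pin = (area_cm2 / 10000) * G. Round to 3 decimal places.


First compute the input power:
  Pin = area_cm2 / 10000 * G = 212.3 / 10000 * 1000 = 21.23 W
Then compute efficiency:
  Efficiency = (Pout / Pin) * 100 = (5.98 / 21.23) * 100
  Efficiency = 28.168%

28.168


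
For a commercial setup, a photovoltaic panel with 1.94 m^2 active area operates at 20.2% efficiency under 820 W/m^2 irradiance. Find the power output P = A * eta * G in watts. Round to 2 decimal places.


Use the solar power formula P = A * eta * G.
Given: A = 1.94 m^2, eta = 0.202, G = 820 W/m^2
P = 1.94 * 0.202 * 820
P = 321.34 W

321.34


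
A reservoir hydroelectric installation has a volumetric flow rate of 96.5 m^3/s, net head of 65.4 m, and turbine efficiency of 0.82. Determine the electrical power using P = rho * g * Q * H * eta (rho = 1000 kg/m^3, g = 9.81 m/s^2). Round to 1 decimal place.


Apply the hydropower formula P = rho * g * Q * H * eta
rho * g = 1000 * 9.81 = 9810.0
P = 9810.0 * 96.5 * 65.4 * 0.82
P = 50767750.6 W

50767750.6


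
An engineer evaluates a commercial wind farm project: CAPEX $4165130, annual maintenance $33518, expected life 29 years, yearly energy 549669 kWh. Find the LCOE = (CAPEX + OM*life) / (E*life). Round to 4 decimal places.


Total cost = CAPEX + OM * lifetime = 4165130 + 33518 * 29 = 4165130 + 972022 = 5137152
Total generation = annual * lifetime = 549669 * 29 = 15940401 kWh
LCOE = 5137152 / 15940401
LCOE = 0.3223 $/kWh

0.3223


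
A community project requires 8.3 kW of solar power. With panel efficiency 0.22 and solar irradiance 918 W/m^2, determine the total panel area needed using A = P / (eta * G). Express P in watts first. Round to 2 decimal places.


Convert target power to watts: P = 8.3 * 1000 = 8300.0 W
Compute denominator: eta * G = 0.22 * 918 = 201.96
Required area A = P / (eta * G) = 8300.0 / 201.96
A = 41.10 m^2

41.10


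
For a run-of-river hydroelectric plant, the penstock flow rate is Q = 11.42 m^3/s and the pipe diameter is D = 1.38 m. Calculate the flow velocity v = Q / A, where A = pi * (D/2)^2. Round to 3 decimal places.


Compute pipe cross-sectional area:
  A = pi * (D/2)^2 = pi * (1.38/2)^2 = 1.4957 m^2
Calculate velocity:
  v = Q / A = 11.42 / 1.4957
  v = 7.635 m/s

7.635


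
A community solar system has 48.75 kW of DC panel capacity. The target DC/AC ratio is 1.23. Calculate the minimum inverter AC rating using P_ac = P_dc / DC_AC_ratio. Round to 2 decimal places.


The inverter AC capacity is determined by the DC/AC ratio.
Given: P_dc = 48.75 kW, DC/AC ratio = 1.23
P_ac = P_dc / ratio = 48.75 / 1.23
P_ac = 39.63 kW

39.63


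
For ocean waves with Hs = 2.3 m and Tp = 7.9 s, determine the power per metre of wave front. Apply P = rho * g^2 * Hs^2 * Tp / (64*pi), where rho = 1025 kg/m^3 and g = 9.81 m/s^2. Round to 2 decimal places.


Apply wave power formula:
  g^2 = 9.81^2 = 96.2361
  Hs^2 = 2.3^2 = 5.29
  Numerator = rho * g^2 * Hs^2 * Tp = 1025 * 96.2361 * 5.29 * 7.9 = 4122347.93
  Denominator = 64 * pi = 201.0619
  P = 4122347.93 / 201.0619 = 20502.88 W/m

20502.88


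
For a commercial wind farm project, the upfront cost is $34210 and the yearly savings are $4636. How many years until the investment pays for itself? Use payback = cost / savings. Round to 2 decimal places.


Simple payback period = initial cost / annual savings
Payback = 34210 / 4636
Payback = 7.38 years

7.38


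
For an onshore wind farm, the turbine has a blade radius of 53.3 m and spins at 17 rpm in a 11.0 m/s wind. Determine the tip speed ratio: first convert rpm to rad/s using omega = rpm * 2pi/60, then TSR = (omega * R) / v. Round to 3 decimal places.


Convert rotational speed to rad/s:
  omega = 17 * 2 * pi / 60 = 1.7802 rad/s
Compute tip speed:
  v_tip = omega * R = 1.7802 * 53.3 = 94.887 m/s
Tip speed ratio:
  TSR = v_tip / v_wind = 94.887 / 11.0 = 8.626

8.626


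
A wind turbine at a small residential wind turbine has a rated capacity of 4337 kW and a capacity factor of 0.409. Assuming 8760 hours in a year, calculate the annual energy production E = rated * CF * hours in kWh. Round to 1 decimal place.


Annual energy = rated_kW * capacity_factor * hours_per_year
Given: P_rated = 4337 kW, CF = 0.409, hours = 8760
E = 4337 * 0.409 * 8760
E = 15538777.1 kWh

15538777.1


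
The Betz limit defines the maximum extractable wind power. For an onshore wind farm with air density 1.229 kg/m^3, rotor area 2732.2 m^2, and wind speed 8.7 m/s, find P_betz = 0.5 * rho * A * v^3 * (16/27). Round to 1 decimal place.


The Betz coefficient Cp_max = 16/27 = 0.5926
v^3 = 8.7^3 = 658.503
P_betz = 0.5 * rho * A * v^3 * Cp_max
P_betz = 0.5 * 1.229 * 2732.2 * 658.503 * 0.5926
P_betz = 655161.5 W

655161.5


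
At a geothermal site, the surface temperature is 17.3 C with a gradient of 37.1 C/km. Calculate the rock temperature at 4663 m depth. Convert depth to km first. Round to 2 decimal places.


Convert depth to km: 4663 / 1000 = 4.663 km
Temperature increase = gradient * depth_km = 37.1 * 4.663 = 173.0 C
Temperature at depth = T_surface + delta_T = 17.3 + 173.0
T = 190.30 C

190.30


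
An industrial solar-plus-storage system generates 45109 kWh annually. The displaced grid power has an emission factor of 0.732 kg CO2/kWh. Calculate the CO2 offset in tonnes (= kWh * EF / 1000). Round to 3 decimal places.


CO2 offset in kg = generation * emission_factor
CO2 offset = 45109 * 0.732 = 33019.79 kg
Convert to tonnes:
  CO2 offset = 33019.79 / 1000 = 33.020 tonnes

33.020


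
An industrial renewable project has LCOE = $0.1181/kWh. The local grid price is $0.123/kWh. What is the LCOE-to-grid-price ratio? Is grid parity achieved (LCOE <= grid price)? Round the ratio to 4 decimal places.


Compare LCOE to grid price:
  LCOE = $0.1181/kWh, Grid price = $0.123/kWh
  Ratio = LCOE / grid_price = 0.1181 / 0.123 = 0.9602
  Grid parity achieved (ratio <= 1)? yes

0.9602


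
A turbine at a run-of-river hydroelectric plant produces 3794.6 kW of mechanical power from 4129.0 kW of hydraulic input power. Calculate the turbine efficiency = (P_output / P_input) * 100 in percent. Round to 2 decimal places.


Turbine efficiency = (output power / input power) * 100
eta = (3794.6 / 4129.0) * 100
eta = 91.90%

91.90


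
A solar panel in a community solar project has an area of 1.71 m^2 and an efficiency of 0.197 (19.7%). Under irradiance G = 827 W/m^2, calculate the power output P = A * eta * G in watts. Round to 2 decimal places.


Use the solar power formula P = A * eta * G.
Given: A = 1.71 m^2, eta = 0.197, G = 827 W/m^2
P = 1.71 * 0.197 * 827
P = 278.59 W

278.59


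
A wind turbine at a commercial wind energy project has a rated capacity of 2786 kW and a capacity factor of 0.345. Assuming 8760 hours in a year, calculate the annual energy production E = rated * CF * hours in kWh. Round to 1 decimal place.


Annual energy = rated_kW * capacity_factor * hours_per_year
Given: P_rated = 2786 kW, CF = 0.345, hours = 8760
E = 2786 * 0.345 * 8760
E = 8419849.2 kWh

8419849.2


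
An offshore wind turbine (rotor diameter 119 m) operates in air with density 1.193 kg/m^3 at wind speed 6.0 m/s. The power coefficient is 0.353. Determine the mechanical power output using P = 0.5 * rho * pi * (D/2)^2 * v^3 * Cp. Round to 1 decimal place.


Step 1 -- Compute swept area:
  A = pi * (D/2)^2 = pi * (119/2)^2 = 11122.02 m^2
Step 2 -- Apply wind power equation:
  P = 0.5 * rho * A * v^3 * Cp
  v^3 = 6.0^3 = 216.0
  P = 0.5 * 1.193 * 11122.02 * 216.0 * 0.353
  P = 505851.1 W

505851.1


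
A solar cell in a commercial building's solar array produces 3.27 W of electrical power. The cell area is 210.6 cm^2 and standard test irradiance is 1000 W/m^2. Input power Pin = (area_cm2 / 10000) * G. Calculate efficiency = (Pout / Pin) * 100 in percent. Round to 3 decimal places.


First compute the input power:
  Pin = area_cm2 / 10000 * G = 210.6 / 10000 * 1000 = 21.06 W
Then compute efficiency:
  Efficiency = (Pout / Pin) * 100 = (3.27 / 21.06) * 100
  Efficiency = 15.527%

15.527


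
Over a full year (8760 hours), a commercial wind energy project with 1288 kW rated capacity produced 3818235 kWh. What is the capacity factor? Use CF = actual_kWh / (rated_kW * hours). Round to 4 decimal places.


Capacity factor = actual output / maximum possible output
Maximum possible = rated * hours = 1288 * 8760 = 11282880 kWh
CF = 3818235 / 11282880
CF = 0.3384

0.3384


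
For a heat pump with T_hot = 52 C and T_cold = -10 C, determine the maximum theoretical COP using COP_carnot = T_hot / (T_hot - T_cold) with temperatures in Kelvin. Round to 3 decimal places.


Convert to Kelvin:
  T_hot = 52 + 273.15 = 325.15 K
  T_cold = -10 + 273.15 = 263.15 K
Apply Carnot COP formula:
  COP = T_hot_K / (T_hot_K - T_cold_K) = 325.15 / 62.0
  COP = 5.244

5.244


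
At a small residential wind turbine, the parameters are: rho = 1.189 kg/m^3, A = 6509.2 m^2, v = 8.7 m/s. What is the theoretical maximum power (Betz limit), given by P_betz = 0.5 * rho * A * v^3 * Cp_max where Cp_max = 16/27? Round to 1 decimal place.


The Betz coefficient Cp_max = 16/27 = 0.5926
v^3 = 8.7^3 = 658.503
P_betz = 0.5 * rho * A * v^3 * Cp_max
P_betz = 0.5 * 1.189 * 6509.2 * 658.503 * 0.5926
P_betz = 1510057.4 W

1510057.4


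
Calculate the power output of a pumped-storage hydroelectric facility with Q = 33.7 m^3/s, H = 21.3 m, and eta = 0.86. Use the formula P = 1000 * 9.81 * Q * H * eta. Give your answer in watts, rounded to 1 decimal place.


Apply the hydropower formula P = rho * g * Q * H * eta
rho * g = 1000 * 9.81 = 9810.0
P = 9810.0 * 33.7 * 21.3 * 0.86
P = 6055875.8 W

6055875.8


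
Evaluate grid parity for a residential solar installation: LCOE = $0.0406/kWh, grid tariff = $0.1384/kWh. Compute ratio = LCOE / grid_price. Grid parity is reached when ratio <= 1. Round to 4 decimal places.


Compare LCOE to grid price:
  LCOE = $0.0406/kWh, Grid price = $0.1384/kWh
  Ratio = LCOE / grid_price = 0.0406 / 0.1384 = 0.2934
  Grid parity achieved (ratio <= 1)? yes

0.2934


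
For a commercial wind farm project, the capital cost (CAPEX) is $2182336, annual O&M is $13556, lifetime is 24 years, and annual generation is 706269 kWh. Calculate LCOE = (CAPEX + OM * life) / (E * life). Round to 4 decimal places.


Total cost = CAPEX + OM * lifetime = 2182336 + 13556 * 24 = 2182336 + 325344 = 2507680
Total generation = annual * lifetime = 706269 * 24 = 16950456 kWh
LCOE = 2507680 / 16950456
LCOE = 0.1479 $/kWh

0.1479


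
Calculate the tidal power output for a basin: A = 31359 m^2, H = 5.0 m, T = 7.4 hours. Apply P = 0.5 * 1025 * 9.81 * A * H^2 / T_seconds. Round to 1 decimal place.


Convert period to seconds: T = 7.4 * 3600 = 26640.0 s
H^2 = 5.0^2 = 25.0
P = 0.5 * rho * g * A * H^2 / T
P = 0.5 * 1025 * 9.81 * 31359 * 25.0 / 26640.0
P = 147955.4 W

147955.4


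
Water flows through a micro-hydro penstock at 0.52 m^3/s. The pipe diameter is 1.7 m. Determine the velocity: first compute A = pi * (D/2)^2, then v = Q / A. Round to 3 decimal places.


Compute pipe cross-sectional area:
  A = pi * (D/2)^2 = pi * (1.7/2)^2 = 2.2698 m^2
Calculate velocity:
  v = Q / A = 0.52 / 2.2698
  v = 0.229 m/s

0.229


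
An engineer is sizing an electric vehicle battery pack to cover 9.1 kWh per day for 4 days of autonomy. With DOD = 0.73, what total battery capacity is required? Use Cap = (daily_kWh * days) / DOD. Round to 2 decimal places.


Total energy needed = daily * days = 9.1 * 4 = 36.4 kWh
Account for depth of discharge:
  Cap = total_energy / DOD = 36.4 / 0.73
  Cap = 49.86 kWh

49.86


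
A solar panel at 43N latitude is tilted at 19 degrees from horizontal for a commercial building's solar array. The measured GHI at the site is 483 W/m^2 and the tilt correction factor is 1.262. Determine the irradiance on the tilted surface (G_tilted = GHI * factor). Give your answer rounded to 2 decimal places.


Identify the given values:
  GHI = 483 W/m^2, tilt correction factor = 1.262
Apply the formula G_tilted = GHI * factor:
  G_tilted = 483 * 1.262
  G_tilted = 609.55 W/m^2

609.55


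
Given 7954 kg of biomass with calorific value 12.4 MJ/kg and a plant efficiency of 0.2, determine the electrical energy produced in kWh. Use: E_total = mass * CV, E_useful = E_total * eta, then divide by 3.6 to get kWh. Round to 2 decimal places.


Total energy = mass * CV = 7954 * 12.4 = 98629.6 MJ
Useful energy = total * eta = 98629.6 * 0.2 = 19725.92 MJ
Convert to kWh: 19725.92 / 3.6
Useful energy = 5479.42 kWh

5479.42


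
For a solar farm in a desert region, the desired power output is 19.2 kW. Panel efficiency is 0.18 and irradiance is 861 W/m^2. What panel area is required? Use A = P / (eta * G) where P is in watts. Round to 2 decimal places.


Convert target power to watts: P = 19.2 * 1000 = 19200.0 W
Compute denominator: eta * G = 0.18 * 861 = 154.98
Required area A = P / (eta * G) = 19200.0 / 154.98
A = 123.89 m^2

123.89


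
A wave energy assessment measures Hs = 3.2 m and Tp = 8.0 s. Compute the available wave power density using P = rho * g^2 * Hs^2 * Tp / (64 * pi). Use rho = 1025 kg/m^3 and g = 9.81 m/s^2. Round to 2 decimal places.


Apply wave power formula:
  g^2 = 9.81^2 = 96.2361
  Hs^2 = 3.2^2 = 10.24
  Numerator = rho * g^2 * Hs^2 * Tp = 1025 * 96.2361 * 10.24 * 8.0 = 8080752.84
  Denominator = 64 * pi = 201.0619
  P = 8080752.84 / 201.0619 = 40190.37 W/m

40190.37


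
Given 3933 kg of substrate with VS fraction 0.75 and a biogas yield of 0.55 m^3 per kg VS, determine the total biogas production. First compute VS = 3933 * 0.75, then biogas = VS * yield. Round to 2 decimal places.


Compute volatile solids:
  VS = mass * VS_fraction = 3933 * 0.75 = 2949.75 kg
Calculate biogas volume:
  Biogas = VS * specific_yield = 2949.75 * 0.55
  Biogas = 1622.36 m^3

1622.36


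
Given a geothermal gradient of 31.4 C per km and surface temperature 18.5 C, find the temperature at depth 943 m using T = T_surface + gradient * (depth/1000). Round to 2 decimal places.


Convert depth to km: 943 / 1000 = 0.943 km
Temperature increase = gradient * depth_km = 31.4 * 0.943 = 29.61 C
Temperature at depth = T_surface + delta_T = 18.5 + 29.61
T = 48.11 C

48.11


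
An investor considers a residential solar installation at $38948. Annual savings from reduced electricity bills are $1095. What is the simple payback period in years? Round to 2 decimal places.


Simple payback period = initial cost / annual savings
Payback = 38948 / 1095
Payback = 35.57 years

35.57


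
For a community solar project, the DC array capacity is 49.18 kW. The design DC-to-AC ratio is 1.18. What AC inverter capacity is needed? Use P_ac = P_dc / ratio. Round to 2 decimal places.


The inverter AC capacity is determined by the DC/AC ratio.
Given: P_dc = 49.18 kW, DC/AC ratio = 1.18
P_ac = P_dc / ratio = 49.18 / 1.18
P_ac = 41.68 kW

41.68


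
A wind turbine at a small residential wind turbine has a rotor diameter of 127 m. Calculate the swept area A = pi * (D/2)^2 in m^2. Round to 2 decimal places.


Compute the rotor radius:
  r = D / 2 = 127 / 2 = 63.5 m
Calculate swept area:
  A = pi * r^2 = pi * 63.5^2
  A = 12667.69 m^2

12667.69


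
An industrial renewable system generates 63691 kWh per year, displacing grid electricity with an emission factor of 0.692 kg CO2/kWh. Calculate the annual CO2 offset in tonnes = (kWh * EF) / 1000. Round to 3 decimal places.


CO2 offset in kg = generation * emission_factor
CO2 offset = 63691 * 0.692 = 44074.17 kg
Convert to tonnes:
  CO2 offset = 44074.17 / 1000 = 44.074 tonnes

44.074


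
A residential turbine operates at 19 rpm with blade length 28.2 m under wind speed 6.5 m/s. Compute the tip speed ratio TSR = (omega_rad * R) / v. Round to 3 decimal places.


Convert rotational speed to rad/s:
  omega = 19 * 2 * pi / 60 = 1.9897 rad/s
Compute tip speed:
  v_tip = omega * R = 1.9897 * 28.2 = 56.109 m/s
Tip speed ratio:
  TSR = v_tip / v_wind = 56.109 / 6.5 = 8.632

8.632


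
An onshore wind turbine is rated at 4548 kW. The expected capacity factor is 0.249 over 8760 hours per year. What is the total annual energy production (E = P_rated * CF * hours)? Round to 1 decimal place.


Annual energy = rated_kW * capacity_factor * hours_per_year
Given: P_rated = 4548 kW, CF = 0.249, hours = 8760
E = 4548 * 0.249 * 8760
E = 9920279.5 kWh

9920279.5


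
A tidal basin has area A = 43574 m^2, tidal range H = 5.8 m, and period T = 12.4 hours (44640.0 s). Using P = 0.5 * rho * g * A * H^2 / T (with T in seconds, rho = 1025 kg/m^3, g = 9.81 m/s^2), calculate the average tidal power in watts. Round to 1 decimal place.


Convert period to seconds: T = 12.4 * 3600 = 44640.0 s
H^2 = 5.8^2 = 33.64
P = 0.5 * rho * g * A * H^2 / T
P = 0.5 * 1025 * 9.81 * 43574 * 33.64 / 44640.0
P = 165090.5 W

165090.5


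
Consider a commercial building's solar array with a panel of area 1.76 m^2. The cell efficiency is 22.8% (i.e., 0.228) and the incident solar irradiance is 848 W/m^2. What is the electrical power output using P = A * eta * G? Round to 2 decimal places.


Use the solar power formula P = A * eta * G.
Given: A = 1.76 m^2, eta = 0.228, G = 848 W/m^2
P = 1.76 * 0.228 * 848
P = 340.29 W

340.29


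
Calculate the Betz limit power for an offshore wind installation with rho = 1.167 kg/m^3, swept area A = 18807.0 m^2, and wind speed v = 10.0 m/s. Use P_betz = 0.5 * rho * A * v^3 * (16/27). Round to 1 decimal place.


The Betz coefficient Cp_max = 16/27 = 0.5926
v^3 = 10.0^3 = 1000.0
P_betz = 0.5 * rho * A * v^3 * Cp_max
P_betz = 0.5 * 1.167 * 18807.0 * 1000.0 * 0.5926
P_betz = 6503042.7 W

6503042.7


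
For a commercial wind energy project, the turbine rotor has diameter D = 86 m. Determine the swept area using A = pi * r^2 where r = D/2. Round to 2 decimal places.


Compute the rotor radius:
  r = D / 2 = 86 / 2 = 43.0 m
Calculate swept area:
  A = pi * r^2 = pi * 43.0^2
  A = 5808.80 m^2

5808.80


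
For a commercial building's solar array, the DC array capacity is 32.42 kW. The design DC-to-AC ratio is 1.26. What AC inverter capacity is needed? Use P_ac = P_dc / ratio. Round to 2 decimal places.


The inverter AC capacity is determined by the DC/AC ratio.
Given: P_dc = 32.42 kW, DC/AC ratio = 1.26
P_ac = P_dc / ratio = 32.42 / 1.26
P_ac = 25.73 kW

25.73


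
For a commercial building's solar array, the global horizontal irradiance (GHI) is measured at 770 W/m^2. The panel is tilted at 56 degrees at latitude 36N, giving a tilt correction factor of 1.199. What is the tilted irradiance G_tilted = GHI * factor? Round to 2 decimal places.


Identify the given values:
  GHI = 770 W/m^2, tilt correction factor = 1.199
Apply the formula G_tilted = GHI * factor:
  G_tilted = 770 * 1.199
  G_tilted = 923.23 W/m^2

923.23


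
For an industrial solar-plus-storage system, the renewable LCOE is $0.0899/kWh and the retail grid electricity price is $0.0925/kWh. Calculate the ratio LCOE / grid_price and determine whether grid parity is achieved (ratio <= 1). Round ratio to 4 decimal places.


Compare LCOE to grid price:
  LCOE = $0.0899/kWh, Grid price = $0.0925/kWh
  Ratio = LCOE / grid_price = 0.0899 / 0.0925 = 0.9719
  Grid parity achieved (ratio <= 1)? yes

0.9719


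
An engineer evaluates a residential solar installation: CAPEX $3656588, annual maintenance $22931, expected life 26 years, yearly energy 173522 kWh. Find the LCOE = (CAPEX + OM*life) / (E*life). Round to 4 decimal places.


Total cost = CAPEX + OM * lifetime = 3656588 + 22931 * 26 = 3656588 + 596206 = 4252794
Total generation = annual * lifetime = 173522 * 26 = 4511572 kWh
LCOE = 4252794 / 4511572
LCOE = 0.9426 $/kWh

0.9426


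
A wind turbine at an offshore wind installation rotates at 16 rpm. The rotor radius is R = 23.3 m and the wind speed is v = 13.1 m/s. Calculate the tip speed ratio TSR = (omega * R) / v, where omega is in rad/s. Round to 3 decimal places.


Convert rotational speed to rad/s:
  omega = 16 * 2 * pi / 60 = 1.6755 rad/s
Compute tip speed:
  v_tip = omega * R = 1.6755 * 23.3 = 39.04 m/s
Tip speed ratio:
  TSR = v_tip / v_wind = 39.04 / 13.1 = 2.980

2.980


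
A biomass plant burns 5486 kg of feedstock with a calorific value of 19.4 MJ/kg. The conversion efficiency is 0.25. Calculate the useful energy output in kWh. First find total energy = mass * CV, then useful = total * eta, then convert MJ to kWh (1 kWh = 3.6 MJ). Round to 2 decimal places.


Total energy = mass * CV = 5486 * 19.4 = 106428.4 MJ
Useful energy = total * eta = 106428.4 * 0.25 = 26607.1 MJ
Convert to kWh: 26607.1 / 3.6
Useful energy = 7390.86 kWh

7390.86


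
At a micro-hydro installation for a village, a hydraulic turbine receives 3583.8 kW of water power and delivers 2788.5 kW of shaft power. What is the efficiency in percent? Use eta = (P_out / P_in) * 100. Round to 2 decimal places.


Turbine efficiency = (output power / input power) * 100
eta = (2788.5 / 3583.8) * 100
eta = 77.81%

77.81


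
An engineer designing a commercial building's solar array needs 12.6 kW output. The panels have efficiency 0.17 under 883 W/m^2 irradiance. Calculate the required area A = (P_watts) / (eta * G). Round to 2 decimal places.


Convert target power to watts: P = 12.6 * 1000 = 12600.0 W
Compute denominator: eta * G = 0.17 * 883 = 150.11
Required area A = P / (eta * G) = 12600.0 / 150.11
A = 83.94 m^2

83.94


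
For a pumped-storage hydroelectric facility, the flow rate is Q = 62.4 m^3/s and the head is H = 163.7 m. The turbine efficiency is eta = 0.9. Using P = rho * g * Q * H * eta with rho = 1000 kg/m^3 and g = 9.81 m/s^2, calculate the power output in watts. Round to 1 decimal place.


Apply the hydropower formula P = rho * g * Q * H * eta
rho * g = 1000 * 9.81 = 9810.0
P = 9810.0 * 62.4 * 163.7 * 0.9
P = 90187175.5 W

90187175.5


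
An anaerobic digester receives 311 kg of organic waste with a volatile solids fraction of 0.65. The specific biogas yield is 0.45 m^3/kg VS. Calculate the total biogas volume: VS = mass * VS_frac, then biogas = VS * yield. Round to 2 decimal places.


Compute volatile solids:
  VS = mass * VS_fraction = 311 * 0.65 = 202.15 kg
Calculate biogas volume:
  Biogas = VS * specific_yield = 202.15 * 0.45
  Biogas = 90.97 m^3

90.97


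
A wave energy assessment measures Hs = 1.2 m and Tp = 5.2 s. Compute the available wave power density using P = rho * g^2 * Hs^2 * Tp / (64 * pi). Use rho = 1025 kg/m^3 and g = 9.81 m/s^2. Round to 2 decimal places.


Apply wave power formula:
  g^2 = 9.81^2 = 96.2361
  Hs^2 = 1.2^2 = 1.44
  Numerator = rho * g^2 * Hs^2 * Tp = 1025 * 96.2361 * 1.44 * 5.2 = 738631.31
  Denominator = 64 * pi = 201.0619
  P = 738631.31 / 201.0619 = 3673.65 W/m

3673.65


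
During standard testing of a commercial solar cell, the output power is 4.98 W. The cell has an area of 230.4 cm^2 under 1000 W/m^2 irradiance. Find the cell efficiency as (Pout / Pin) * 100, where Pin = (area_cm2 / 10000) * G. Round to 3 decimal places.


First compute the input power:
  Pin = area_cm2 / 10000 * G = 230.4 / 10000 * 1000 = 23.04 W
Then compute efficiency:
  Efficiency = (Pout / Pin) * 100 = (4.98 / 23.04) * 100
  Efficiency = 21.615%

21.615


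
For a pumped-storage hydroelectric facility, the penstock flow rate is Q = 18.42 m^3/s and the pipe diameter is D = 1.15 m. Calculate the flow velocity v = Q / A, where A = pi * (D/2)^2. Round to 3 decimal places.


Compute pipe cross-sectional area:
  A = pi * (D/2)^2 = pi * (1.15/2)^2 = 1.0387 m^2
Calculate velocity:
  v = Q / A = 18.42 / 1.0387
  v = 17.734 m/s

17.734


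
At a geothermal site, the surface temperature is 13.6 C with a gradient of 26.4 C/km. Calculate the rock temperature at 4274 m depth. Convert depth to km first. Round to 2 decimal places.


Convert depth to km: 4274 / 1000 = 4.274 km
Temperature increase = gradient * depth_km = 26.4 * 4.274 = 112.83 C
Temperature at depth = T_surface + delta_T = 13.6 + 112.83
T = 126.43 C

126.43


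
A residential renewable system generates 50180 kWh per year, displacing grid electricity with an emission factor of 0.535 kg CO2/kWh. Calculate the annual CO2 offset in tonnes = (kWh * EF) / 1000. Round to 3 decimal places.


CO2 offset in kg = generation * emission_factor
CO2 offset = 50180 * 0.535 = 26846.3 kg
Convert to tonnes:
  CO2 offset = 26846.3 / 1000 = 26.846 tonnes

26.846


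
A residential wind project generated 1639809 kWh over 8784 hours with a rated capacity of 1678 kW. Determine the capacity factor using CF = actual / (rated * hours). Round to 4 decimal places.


Capacity factor = actual output / maximum possible output
Maximum possible = rated * hours = 1678 * 8784 = 14739552 kWh
CF = 1639809 / 14739552
CF = 0.1113

0.1113


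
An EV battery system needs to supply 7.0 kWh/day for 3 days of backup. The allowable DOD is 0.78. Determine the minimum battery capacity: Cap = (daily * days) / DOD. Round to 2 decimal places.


Total energy needed = daily * days = 7.0 * 3 = 21.0 kWh
Account for depth of discharge:
  Cap = total_energy / DOD = 21.0 / 0.78
  Cap = 26.92 kWh

26.92


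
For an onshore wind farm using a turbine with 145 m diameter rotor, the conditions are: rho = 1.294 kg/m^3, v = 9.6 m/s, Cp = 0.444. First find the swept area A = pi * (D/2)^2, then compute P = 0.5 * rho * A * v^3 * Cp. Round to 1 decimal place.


Step 1 -- Compute swept area:
  A = pi * (D/2)^2 = pi * (145/2)^2 = 16513.0 m^2
Step 2 -- Apply wind power equation:
  P = 0.5 * rho * A * v^3 * Cp
  v^3 = 9.6^3 = 884.736
  P = 0.5 * 1.294 * 16513.0 * 884.736 * 0.444
  P = 4196882.7 W

4196882.7


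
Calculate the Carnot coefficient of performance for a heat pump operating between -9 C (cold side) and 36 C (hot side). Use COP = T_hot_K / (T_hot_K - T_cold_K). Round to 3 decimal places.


Convert to Kelvin:
  T_hot = 36 + 273.15 = 309.15 K
  T_cold = -9 + 273.15 = 264.15 K
Apply Carnot COP formula:
  COP = T_hot_K / (T_hot_K - T_cold_K) = 309.15 / 45.0
  COP = 6.870

6.870


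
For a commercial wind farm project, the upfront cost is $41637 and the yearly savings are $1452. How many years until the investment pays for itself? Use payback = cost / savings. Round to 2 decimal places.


Simple payback period = initial cost / annual savings
Payback = 41637 / 1452
Payback = 28.68 years

28.68


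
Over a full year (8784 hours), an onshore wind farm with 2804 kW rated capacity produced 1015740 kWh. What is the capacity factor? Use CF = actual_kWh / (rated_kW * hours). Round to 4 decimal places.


Capacity factor = actual output / maximum possible output
Maximum possible = rated * hours = 2804 * 8784 = 24630336 kWh
CF = 1015740 / 24630336
CF = 0.0412

0.0412


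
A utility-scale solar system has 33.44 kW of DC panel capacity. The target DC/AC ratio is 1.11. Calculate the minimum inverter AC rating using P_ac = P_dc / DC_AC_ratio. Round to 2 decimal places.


The inverter AC capacity is determined by the DC/AC ratio.
Given: P_dc = 33.44 kW, DC/AC ratio = 1.11
P_ac = P_dc / ratio = 33.44 / 1.11
P_ac = 30.13 kW

30.13


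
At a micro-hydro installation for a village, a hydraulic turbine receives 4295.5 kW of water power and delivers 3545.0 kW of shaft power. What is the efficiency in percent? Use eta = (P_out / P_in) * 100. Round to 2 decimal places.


Turbine efficiency = (output power / input power) * 100
eta = (3545.0 / 4295.5) * 100
eta = 82.53%

82.53


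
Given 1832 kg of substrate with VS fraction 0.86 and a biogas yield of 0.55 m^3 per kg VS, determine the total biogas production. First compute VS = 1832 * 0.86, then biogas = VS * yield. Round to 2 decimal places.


Compute volatile solids:
  VS = mass * VS_fraction = 1832 * 0.86 = 1575.52 kg
Calculate biogas volume:
  Biogas = VS * specific_yield = 1575.52 * 0.55
  Biogas = 866.54 m^3

866.54


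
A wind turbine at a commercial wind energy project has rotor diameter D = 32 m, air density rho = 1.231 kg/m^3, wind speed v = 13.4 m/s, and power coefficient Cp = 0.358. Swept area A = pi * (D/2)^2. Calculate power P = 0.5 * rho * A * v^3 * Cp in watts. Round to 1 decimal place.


Step 1 -- Compute swept area:
  A = pi * (D/2)^2 = pi * (32/2)^2 = 804.25 m^2
Step 2 -- Apply wind power equation:
  P = 0.5 * rho * A * v^3 * Cp
  v^3 = 13.4^3 = 2406.104
  P = 0.5 * 1.231 * 804.25 * 2406.104 * 0.358
  P = 426398.2 W

426398.2


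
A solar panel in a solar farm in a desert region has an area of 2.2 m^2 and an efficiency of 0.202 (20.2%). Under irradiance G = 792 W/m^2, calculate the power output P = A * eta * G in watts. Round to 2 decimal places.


Use the solar power formula P = A * eta * G.
Given: A = 2.2 m^2, eta = 0.202, G = 792 W/m^2
P = 2.2 * 0.202 * 792
P = 351.96 W

351.96


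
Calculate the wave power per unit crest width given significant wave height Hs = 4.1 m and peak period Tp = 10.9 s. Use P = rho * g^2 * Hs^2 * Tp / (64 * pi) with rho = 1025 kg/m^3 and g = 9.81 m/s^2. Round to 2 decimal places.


Apply wave power formula:
  g^2 = 9.81^2 = 96.2361
  Hs^2 = 4.1^2 = 16.81
  Numerator = rho * g^2 * Hs^2 * Tp = 1025 * 96.2361 * 16.81 * 10.9 = 18074075.48
  Denominator = 64 * pi = 201.0619
  P = 18074075.48 / 201.0619 = 89893.08 W/m

89893.08


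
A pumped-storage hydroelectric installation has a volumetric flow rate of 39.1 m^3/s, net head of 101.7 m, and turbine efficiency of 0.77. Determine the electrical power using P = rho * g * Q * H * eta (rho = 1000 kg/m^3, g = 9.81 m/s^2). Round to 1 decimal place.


Apply the hydropower formula P = rho * g * Q * H * eta
rho * g = 1000 * 9.81 = 9810.0
P = 9810.0 * 39.1 * 101.7 * 0.77
P = 30037061.4 W

30037061.4


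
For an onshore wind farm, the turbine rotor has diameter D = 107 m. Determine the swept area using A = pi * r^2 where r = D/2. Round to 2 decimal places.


Compute the rotor radius:
  r = D / 2 = 107 / 2 = 53.5 m
Calculate swept area:
  A = pi * r^2 = pi * 53.5^2
  A = 8992.02 m^2

8992.02


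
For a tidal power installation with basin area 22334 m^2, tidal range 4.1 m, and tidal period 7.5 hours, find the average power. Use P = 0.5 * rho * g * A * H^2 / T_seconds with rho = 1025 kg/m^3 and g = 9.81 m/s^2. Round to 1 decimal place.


Convert period to seconds: T = 7.5 * 3600 = 27000.0 s
H^2 = 4.1^2 = 16.81
P = 0.5 * rho * g * A * H^2 / T
P = 0.5 * 1025 * 9.81 * 22334 * 16.81 / 27000.0
P = 69909.0 W

69909.0


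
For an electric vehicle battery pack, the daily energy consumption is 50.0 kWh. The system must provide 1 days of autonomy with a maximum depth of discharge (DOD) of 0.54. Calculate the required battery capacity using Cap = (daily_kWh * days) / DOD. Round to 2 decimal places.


Total energy needed = daily * days = 50.0 * 1 = 50.0 kWh
Account for depth of discharge:
  Cap = total_energy / DOD = 50.0 / 0.54
  Cap = 92.59 kWh

92.59


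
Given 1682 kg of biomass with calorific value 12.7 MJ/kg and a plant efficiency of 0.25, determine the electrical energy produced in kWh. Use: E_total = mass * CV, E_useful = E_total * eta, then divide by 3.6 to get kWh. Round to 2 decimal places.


Total energy = mass * CV = 1682 * 12.7 = 21361.4 MJ
Useful energy = total * eta = 21361.4 * 0.25 = 5340.35 MJ
Convert to kWh: 5340.35 / 3.6
Useful energy = 1483.43 kWh

1483.43


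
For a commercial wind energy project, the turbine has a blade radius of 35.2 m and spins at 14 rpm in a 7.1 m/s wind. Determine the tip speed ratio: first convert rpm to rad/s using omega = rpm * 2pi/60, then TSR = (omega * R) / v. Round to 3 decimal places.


Convert rotational speed to rad/s:
  omega = 14 * 2 * pi / 60 = 1.4661 rad/s
Compute tip speed:
  v_tip = omega * R = 1.4661 * 35.2 = 51.606 m/s
Tip speed ratio:
  TSR = v_tip / v_wind = 51.606 / 7.1 = 7.268

7.268


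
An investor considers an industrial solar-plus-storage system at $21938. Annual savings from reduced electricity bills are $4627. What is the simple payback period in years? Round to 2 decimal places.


Simple payback period = initial cost / annual savings
Payback = 21938 / 4627
Payback = 4.74 years

4.74


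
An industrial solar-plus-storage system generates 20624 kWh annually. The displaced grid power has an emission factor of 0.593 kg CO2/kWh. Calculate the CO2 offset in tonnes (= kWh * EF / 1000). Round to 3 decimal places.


CO2 offset in kg = generation * emission_factor
CO2 offset = 20624 * 0.593 = 12230.03 kg
Convert to tonnes:
  CO2 offset = 12230.03 / 1000 = 12.230 tonnes

12.230


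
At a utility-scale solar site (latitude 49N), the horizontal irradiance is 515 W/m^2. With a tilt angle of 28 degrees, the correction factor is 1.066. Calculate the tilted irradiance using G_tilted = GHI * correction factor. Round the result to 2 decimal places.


Identify the given values:
  GHI = 515 W/m^2, tilt correction factor = 1.066
Apply the formula G_tilted = GHI * factor:
  G_tilted = 515 * 1.066
  G_tilted = 548.99 W/m^2

548.99


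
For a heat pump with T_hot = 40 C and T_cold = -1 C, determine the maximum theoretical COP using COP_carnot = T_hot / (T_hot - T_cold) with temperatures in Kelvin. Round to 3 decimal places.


Convert to Kelvin:
  T_hot = 40 + 273.15 = 313.15 K
  T_cold = -1 + 273.15 = 272.15 K
Apply Carnot COP formula:
  COP = T_hot_K / (T_hot_K - T_cold_K) = 313.15 / 41.0
  COP = 7.638

7.638


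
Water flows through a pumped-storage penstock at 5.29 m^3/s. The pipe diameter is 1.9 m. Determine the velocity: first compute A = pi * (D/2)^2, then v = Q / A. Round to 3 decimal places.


Compute pipe cross-sectional area:
  A = pi * (D/2)^2 = pi * (1.9/2)^2 = 2.8353 m^2
Calculate velocity:
  v = Q / A = 5.29 / 2.8353
  v = 1.866 m/s

1.866


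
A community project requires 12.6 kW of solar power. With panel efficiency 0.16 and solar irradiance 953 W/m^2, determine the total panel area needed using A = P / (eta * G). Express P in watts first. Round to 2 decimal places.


Convert target power to watts: P = 12.6 * 1000 = 12600.0 W
Compute denominator: eta * G = 0.16 * 953 = 152.48
Required area A = P / (eta * G) = 12600.0 / 152.48
A = 82.63 m^2

82.63


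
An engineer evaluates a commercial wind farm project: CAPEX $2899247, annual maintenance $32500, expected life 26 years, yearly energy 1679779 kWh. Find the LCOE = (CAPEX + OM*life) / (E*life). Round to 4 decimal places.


Total cost = CAPEX + OM * lifetime = 2899247 + 32500 * 26 = 2899247 + 845000 = 3744247
Total generation = annual * lifetime = 1679779 * 26 = 43674254 kWh
LCOE = 3744247 / 43674254
LCOE = 0.0857 $/kWh

0.0857


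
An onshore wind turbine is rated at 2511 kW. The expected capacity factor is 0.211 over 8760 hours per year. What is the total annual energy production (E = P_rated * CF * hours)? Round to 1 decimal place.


Annual energy = rated_kW * capacity_factor * hours_per_year
Given: P_rated = 2511 kW, CF = 0.211, hours = 8760
E = 2511 * 0.211 * 8760
E = 4641232.0 kWh

4641232.0


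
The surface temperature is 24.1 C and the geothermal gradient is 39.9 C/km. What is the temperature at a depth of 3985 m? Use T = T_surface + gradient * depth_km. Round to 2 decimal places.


Convert depth to km: 3985 / 1000 = 3.985 km
Temperature increase = gradient * depth_km = 39.9 * 3.985 = 159.0 C
Temperature at depth = T_surface + delta_T = 24.1 + 159.0
T = 183.10 C

183.10


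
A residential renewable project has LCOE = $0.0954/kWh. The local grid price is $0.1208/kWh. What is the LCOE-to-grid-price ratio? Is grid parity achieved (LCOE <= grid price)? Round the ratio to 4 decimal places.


Compare LCOE to grid price:
  LCOE = $0.0954/kWh, Grid price = $0.1208/kWh
  Ratio = LCOE / grid_price = 0.0954 / 0.1208 = 0.7897
  Grid parity achieved (ratio <= 1)? yes

0.7897


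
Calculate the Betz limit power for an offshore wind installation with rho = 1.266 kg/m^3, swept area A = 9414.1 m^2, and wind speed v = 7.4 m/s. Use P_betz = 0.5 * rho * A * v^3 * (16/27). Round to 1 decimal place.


The Betz coefficient Cp_max = 16/27 = 0.5926
v^3 = 7.4^3 = 405.224
P_betz = 0.5 * rho * A * v^3 * Cp_max
P_betz = 0.5 * 1.266 * 9414.1 * 405.224 * 0.5926
P_betz = 1430981.1 W

1430981.1


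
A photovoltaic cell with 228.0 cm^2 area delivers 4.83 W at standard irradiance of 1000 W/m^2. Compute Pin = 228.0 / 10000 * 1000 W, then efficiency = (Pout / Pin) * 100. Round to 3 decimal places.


First compute the input power:
  Pin = area_cm2 / 10000 * G = 228.0 / 10000 * 1000 = 22.8 W
Then compute efficiency:
  Efficiency = (Pout / Pin) * 100 = (4.83 / 22.8) * 100
  Efficiency = 21.184%

21.184


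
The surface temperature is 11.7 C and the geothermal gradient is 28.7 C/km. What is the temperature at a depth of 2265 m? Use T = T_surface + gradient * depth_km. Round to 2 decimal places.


Convert depth to km: 2265 / 1000 = 2.265 km
Temperature increase = gradient * depth_km = 28.7 * 2.265 = 65.01 C
Temperature at depth = T_surface + delta_T = 11.7 + 65.01
T = 76.71 C

76.71


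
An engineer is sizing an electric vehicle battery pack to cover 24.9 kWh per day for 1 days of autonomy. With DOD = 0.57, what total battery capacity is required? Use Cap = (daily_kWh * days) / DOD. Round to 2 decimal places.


Total energy needed = daily * days = 24.9 * 1 = 24.9 kWh
Account for depth of discharge:
  Cap = total_energy / DOD = 24.9 / 0.57
  Cap = 43.68 kWh

43.68


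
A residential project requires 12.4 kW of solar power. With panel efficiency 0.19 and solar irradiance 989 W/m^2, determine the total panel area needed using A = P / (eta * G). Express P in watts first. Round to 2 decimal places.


Convert target power to watts: P = 12.4 * 1000 = 12400.0 W
Compute denominator: eta * G = 0.19 * 989 = 187.91
Required area A = P / (eta * G) = 12400.0 / 187.91
A = 65.99 m^2

65.99


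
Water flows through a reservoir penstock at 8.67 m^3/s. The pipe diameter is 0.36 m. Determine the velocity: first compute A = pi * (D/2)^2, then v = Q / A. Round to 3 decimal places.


Compute pipe cross-sectional area:
  A = pi * (D/2)^2 = pi * (0.36/2)^2 = 0.1018 m^2
Calculate velocity:
  v = Q / A = 8.67 / 0.1018
  v = 85.177 m/s

85.177


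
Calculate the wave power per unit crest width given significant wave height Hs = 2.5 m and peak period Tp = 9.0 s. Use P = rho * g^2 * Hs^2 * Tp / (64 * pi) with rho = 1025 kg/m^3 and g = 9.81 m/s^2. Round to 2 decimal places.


Apply wave power formula:
  g^2 = 9.81^2 = 96.2361
  Hs^2 = 2.5^2 = 6.25
  Numerator = rho * g^2 * Hs^2 * Tp = 1025 * 96.2361 * 6.25 * 9.0 = 5548612.64
  Denominator = 64 * pi = 201.0619
  P = 5548612.64 / 201.0619 = 27596.54 W/m

27596.54


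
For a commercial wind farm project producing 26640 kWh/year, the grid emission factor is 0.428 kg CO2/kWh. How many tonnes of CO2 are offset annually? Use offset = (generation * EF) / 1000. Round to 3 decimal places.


CO2 offset in kg = generation * emission_factor
CO2 offset = 26640 * 0.428 = 11401.92 kg
Convert to tonnes:
  CO2 offset = 11401.92 / 1000 = 11.402 tonnes

11.402


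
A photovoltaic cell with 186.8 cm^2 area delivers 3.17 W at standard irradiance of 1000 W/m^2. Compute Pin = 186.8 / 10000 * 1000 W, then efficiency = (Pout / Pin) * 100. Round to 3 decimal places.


First compute the input power:
  Pin = area_cm2 / 10000 * G = 186.8 / 10000 * 1000 = 18.68 W
Then compute efficiency:
  Efficiency = (Pout / Pin) * 100 = (3.17 / 18.68) * 100
  Efficiency = 16.970%

16.970


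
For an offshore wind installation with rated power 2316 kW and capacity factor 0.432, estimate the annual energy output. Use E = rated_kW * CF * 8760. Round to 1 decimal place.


Annual energy = rated_kW * capacity_factor * hours_per_year
Given: P_rated = 2316 kW, CF = 0.432, hours = 8760
E = 2316 * 0.432 * 8760
E = 8764485.1 kWh

8764485.1
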